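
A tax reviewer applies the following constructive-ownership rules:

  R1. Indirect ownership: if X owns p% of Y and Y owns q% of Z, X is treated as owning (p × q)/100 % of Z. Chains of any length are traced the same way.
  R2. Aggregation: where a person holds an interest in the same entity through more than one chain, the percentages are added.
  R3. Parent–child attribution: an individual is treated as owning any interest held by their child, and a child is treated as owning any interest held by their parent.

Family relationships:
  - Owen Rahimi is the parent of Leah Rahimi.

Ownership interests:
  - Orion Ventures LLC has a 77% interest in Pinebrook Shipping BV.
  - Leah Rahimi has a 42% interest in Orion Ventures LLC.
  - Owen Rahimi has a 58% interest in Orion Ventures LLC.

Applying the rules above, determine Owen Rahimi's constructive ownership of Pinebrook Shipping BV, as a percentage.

77%

By parent–child attribution (R3), Owen Rahimi is treated as also owning Leah Rahimi's interest in Orion Ventures LLC, giving 58% + 42% = 100%.
Chain via Orion Ventures LLC (R1): 100% × 77% = 77% of Pinebrook Shipping BV.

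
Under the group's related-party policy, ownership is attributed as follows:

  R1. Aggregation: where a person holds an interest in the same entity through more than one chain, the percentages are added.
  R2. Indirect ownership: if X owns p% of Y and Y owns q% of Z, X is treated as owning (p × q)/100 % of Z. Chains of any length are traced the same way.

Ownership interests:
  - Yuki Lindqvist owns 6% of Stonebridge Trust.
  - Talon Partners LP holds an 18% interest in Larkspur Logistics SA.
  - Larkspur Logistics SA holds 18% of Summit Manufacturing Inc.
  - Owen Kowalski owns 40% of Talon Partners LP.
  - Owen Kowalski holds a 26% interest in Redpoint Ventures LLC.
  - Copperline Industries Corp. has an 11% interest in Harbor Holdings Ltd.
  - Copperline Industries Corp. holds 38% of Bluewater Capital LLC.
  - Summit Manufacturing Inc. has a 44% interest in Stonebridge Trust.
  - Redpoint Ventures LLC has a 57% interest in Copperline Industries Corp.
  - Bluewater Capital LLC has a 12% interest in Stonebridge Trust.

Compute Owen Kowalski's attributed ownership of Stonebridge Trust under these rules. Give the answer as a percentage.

Chain via Talon Partners LP → Larkspur Logistics SA → Summit Manufacturing Inc. (R2): 40% × 18% × 18% × 44% = 0.57024% of Stonebridge Trust.
Chain via Redpoint Ventures LLC → Copperline Industries Corp. → Bluewater Capital LLC (R2): 26% × 57% × 38% × 12% = 0.675792% of Stonebridge Trust.
Aggregating (R1): 0.57024% + 0.675792% = 1.246032%.

1.246032%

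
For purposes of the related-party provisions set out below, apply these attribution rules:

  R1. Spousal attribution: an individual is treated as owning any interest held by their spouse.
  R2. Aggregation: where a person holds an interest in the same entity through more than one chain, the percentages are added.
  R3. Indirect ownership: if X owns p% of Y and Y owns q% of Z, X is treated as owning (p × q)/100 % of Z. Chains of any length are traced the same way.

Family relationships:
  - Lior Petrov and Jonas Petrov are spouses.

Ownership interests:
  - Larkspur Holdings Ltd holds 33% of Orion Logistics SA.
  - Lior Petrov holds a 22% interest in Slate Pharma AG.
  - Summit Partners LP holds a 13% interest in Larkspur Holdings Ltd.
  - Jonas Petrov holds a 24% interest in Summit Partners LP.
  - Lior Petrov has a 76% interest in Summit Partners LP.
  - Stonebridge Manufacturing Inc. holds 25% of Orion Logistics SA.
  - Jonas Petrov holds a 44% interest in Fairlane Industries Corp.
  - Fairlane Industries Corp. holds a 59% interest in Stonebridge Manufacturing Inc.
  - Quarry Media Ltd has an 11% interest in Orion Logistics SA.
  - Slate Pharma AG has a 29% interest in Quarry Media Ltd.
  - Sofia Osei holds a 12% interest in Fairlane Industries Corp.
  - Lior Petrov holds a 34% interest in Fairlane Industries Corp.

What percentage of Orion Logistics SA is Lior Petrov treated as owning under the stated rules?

By spousal attribution (R1), Lior Petrov is treated as also owning Jonas Petrov's interest in Summit Partners LP, giving 76% + 24% = 100%.
By spousal attribution (R1), Lior Petrov is treated as also owning Jonas Petrov's interest in Fairlane Industries Corp, giving 34% + 44% = 78%.
Chain via Slate Pharma AG → Quarry Media Ltd (R3): 22% × 29% × 11% = 0.7018% of Orion Logistics SA.
Chain via Summit Partners LP → Larkspur Holdings Ltd (R3): 100% × 13% × 33% = 4.29% of Orion Logistics SA.
Chain via Fairlane Industries Corp. → Stonebridge Manufacturing Inc. (R3): 78% × 59% × 25% = 11.505% of Orion Logistics SA.
Aggregating (R2): 0.7018% + 4.29% + 11.505% = 16.4968%.

16.4968%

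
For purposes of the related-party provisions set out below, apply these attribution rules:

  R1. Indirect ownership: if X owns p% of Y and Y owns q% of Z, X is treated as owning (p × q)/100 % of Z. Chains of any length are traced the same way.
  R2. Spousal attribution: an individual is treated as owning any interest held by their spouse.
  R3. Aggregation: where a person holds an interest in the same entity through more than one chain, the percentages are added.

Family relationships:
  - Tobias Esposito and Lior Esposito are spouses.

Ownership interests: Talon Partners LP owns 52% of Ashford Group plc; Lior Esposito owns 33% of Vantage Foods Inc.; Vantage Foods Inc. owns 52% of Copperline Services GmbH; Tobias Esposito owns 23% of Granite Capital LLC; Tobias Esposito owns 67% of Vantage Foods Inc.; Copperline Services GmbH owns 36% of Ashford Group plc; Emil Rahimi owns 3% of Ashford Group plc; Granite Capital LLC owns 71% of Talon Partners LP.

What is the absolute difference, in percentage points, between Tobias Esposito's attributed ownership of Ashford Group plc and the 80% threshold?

By spousal attribution (R2), Tobias Esposito is treated as also owning Lior Esposito's interest in Vantage Foods Inc, giving 67% + 33% = 100%.
Chain via Granite Capital LLC → Talon Partners LP (R1): 23% × 71% × 52% = 8.4916% of Ashford Group plc.
Chain via Vantage Foods Inc. → Copperline Services GmbH (R1): 100% × 52% × 36% = 18.72% of Ashford Group plc.
Aggregating (R3): 8.4916% + 18.72% = 27.2116%.
27.2116% falls short of the 80% threshold by 52.7884 percentage points.

52.7884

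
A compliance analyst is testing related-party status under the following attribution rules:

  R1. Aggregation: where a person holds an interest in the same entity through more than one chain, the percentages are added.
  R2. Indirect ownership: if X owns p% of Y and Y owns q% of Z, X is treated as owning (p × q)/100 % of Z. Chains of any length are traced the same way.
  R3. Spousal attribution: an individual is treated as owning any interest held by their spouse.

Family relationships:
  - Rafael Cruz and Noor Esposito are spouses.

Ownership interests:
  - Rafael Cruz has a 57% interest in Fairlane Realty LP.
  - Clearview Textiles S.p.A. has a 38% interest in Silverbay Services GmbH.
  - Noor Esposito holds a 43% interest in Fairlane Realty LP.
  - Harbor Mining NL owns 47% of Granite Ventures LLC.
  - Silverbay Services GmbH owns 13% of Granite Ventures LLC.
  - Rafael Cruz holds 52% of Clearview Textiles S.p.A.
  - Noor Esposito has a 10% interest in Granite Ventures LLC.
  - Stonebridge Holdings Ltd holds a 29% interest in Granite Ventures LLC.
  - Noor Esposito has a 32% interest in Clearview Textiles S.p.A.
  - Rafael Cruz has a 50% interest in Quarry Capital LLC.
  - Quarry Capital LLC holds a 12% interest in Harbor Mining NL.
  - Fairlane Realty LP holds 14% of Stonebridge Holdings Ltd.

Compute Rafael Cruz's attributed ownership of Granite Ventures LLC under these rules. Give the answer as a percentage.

By spousal attribution (R3), Rafael Cruz is treated as also owning Noor Esposito's interest in Clearview Textiles S.p.A, giving 52% + 32% = 84%.
By spousal attribution (R3), Rafael Cruz is treated as also owning Noor Esposito's interest in Fairlane Realty LP, giving 57% + 43% = 100%.
By spousal attribution (R3), Rafael Cruz is treated as owning Noor Esposito's 10% interest in Granite Ventures LLC.
Chain via Quarry Capital LLC → Harbor Mining NL (R2): 50% × 12% × 47% = 2.82% of Granite Ventures LLC.
Chain via Clearview Textiles S.p.A. → Silverbay Services GmbH (R2): 84% × 38% × 13% = 4.1496% of Granite Ventures LLC.
Chain via Fairlane Realty LP → Stonebridge Holdings Ltd (R2): 100% × 14% × 29% = 4.06% of Granite Ventures LLC.
Direct interest in Granite Ventures LLC: 10%.
Aggregating (R1): 2.82% + 4.1496% + 4.06% + 10% = 21.0296%.

21.0296%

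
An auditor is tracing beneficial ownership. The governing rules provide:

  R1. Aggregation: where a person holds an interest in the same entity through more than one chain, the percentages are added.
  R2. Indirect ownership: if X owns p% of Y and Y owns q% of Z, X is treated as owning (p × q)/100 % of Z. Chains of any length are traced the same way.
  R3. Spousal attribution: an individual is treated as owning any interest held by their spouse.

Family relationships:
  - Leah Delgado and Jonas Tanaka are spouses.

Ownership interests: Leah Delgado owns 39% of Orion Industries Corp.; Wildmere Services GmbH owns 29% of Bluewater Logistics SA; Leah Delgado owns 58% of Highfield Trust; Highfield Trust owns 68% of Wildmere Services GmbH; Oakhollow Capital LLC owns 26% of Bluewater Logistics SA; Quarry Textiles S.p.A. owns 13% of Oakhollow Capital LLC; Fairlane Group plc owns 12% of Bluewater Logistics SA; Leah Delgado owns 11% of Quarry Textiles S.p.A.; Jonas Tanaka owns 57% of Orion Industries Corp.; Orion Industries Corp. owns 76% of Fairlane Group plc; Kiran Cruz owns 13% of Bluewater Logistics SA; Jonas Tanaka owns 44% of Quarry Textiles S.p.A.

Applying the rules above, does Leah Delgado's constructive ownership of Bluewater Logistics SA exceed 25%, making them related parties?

By spousal attribution (R3), Leah Delgado is treated as also owning Jonas Tanaka's interest in Orion Industries Corp, giving 39% + 57% = 96%.
By spousal attribution (R3), Leah Delgado is treated as also owning Jonas Tanaka's interest in Quarry Textiles S.p.A, giving 11% + 44% = 55%.
Chain via Orion Industries Corp. → Fairlane Group plc (R2): 96% × 76% × 12% = 8.7552% of Bluewater Logistics SA.
Chain via Highfield Trust → Wildmere Services GmbH (R2): 58% × 68% × 29% = 11.4376% of Bluewater Logistics SA.
Chain via Quarry Textiles S.p.A. → Oakhollow Capital LLC (R2): 55% × 13% × 26% = 1.859% of Bluewater Logistics SA.
Aggregating (R1): 8.7552% + 11.4376% + 1.859% = 22.0518%.
22.0518% does not exceed the 25% threshold, so Leah is not a related party to Bluewater Logistics SA.

No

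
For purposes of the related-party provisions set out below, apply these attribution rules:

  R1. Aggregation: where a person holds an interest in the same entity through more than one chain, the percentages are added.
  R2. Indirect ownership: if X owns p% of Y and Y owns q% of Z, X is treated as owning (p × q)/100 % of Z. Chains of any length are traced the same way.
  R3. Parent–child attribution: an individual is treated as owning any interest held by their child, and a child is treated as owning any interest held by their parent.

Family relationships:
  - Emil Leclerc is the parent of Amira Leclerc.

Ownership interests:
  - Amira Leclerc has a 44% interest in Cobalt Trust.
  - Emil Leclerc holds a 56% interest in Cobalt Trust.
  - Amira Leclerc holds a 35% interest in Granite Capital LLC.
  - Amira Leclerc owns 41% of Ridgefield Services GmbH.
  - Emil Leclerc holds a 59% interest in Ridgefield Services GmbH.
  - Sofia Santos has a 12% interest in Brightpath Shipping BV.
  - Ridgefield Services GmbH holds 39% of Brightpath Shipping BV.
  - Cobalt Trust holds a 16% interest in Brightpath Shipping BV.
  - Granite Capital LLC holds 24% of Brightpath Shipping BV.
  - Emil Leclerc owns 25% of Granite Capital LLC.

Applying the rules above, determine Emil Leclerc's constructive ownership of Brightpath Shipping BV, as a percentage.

By parent–child attribution (R3), Emil Leclerc is treated as also owning Amira Leclerc's interest in Ridgefield Services GmbH, giving 59% + 41% = 100%.
By parent–child attribution (R3), Emil Leclerc is treated as also owning Amira Leclerc's interest in Granite Capital LLC, giving 25% + 35% = 60%.
By parent–child attribution (R3), Emil Leclerc is treated as also owning Amira Leclerc's interest in Cobalt Trust, giving 56% + 44% = 100%.
Chain via Ridgefield Services GmbH (R2): 100% × 39% = 39% of Brightpath Shipping BV.
Chain via Granite Capital LLC (R2): 60% × 24% = 14.4% of Brightpath Shipping BV.
Chain via Cobalt Trust (R2): 100% × 16% = 16% of Brightpath Shipping BV.
Aggregating (R1): 39% + 14.4% + 16% = 69.4%.

69.4%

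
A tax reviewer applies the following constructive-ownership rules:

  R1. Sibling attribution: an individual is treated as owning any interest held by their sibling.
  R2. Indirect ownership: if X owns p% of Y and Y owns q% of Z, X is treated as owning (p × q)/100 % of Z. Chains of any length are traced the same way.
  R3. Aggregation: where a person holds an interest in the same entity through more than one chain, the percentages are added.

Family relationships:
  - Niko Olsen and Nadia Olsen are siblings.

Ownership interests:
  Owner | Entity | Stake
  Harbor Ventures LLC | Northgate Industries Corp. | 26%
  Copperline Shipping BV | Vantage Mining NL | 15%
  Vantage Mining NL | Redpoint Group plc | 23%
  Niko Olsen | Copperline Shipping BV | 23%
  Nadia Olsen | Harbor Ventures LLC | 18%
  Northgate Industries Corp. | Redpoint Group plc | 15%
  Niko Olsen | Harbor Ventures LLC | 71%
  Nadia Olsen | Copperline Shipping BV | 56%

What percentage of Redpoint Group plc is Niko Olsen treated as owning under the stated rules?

6.1965%

By sibling attribution (R1), Niko Olsen is treated as also owning Nadia Olsen's interest in Copperline Shipping BV, giving 23% + 56% = 79%.
By sibling attribution (R1), Niko Olsen is treated as also owning Nadia Olsen's interest in Harbor Ventures LLC, giving 71% + 18% = 89%.
Chain via Copperline Shipping BV → Vantage Mining NL (R2): 79% × 15% × 23% = 2.7255% of Redpoint Group plc.
Chain via Harbor Ventures LLC → Northgate Industries Corp. (R2): 89% × 26% × 15% = 3.471% of Redpoint Group plc.
Aggregating (R3): 2.7255% + 3.471% = 6.1965%.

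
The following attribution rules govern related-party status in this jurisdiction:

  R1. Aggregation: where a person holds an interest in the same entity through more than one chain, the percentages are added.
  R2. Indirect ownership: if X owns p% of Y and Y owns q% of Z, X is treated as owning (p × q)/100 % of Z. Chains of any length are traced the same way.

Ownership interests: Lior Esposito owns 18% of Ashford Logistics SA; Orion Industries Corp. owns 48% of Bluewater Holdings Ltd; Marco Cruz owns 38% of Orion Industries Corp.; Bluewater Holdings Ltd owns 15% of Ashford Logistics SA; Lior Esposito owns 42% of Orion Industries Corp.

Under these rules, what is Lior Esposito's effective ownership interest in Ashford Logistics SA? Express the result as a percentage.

Chain via Orion Industries Corp. → Bluewater Holdings Ltd (R2): 42% × 48% × 15% = 3.024% of Ashford Logistics SA.
Direct interest in Ashford Logistics SA: 18%.
Aggregating (R1): 3.024% + 18% = 21.024%.

21.024%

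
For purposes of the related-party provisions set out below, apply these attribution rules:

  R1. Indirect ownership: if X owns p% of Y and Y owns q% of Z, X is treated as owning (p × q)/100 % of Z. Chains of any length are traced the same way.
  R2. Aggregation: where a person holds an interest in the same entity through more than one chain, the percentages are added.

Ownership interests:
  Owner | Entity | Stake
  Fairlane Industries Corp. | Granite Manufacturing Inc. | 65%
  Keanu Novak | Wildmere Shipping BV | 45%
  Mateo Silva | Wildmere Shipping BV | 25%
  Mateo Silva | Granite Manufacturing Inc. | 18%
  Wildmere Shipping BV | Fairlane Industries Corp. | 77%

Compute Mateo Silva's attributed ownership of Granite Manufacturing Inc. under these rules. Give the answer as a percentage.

30.5125%

Chain via Wildmere Shipping BV → Fairlane Industries Corp. (R1): 25% × 77% × 65% = 12.5125% of Granite Manufacturing Inc.
Direct interest in Granite Manufacturing Inc: 18%.
Aggregating (R2): 12.5125% + 18% = 30.5125%.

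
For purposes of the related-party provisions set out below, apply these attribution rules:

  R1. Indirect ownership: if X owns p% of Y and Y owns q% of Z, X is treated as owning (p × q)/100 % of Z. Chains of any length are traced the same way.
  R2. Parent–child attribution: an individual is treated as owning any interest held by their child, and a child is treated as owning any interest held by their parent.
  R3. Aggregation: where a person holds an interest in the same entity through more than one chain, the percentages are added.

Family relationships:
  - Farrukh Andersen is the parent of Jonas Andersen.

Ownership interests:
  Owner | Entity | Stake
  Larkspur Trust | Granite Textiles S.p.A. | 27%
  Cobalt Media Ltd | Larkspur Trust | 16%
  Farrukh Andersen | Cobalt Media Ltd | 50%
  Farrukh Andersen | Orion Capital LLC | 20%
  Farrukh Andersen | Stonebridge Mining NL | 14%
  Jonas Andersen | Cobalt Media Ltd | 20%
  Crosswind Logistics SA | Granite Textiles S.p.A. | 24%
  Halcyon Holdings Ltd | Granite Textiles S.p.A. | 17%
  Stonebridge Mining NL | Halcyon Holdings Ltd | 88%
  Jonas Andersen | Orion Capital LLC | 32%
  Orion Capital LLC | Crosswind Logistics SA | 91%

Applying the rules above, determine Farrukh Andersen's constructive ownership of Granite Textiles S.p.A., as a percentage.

By parent–child attribution (R2), Farrukh Andersen is treated as also owning Jonas Andersen's interest in Orion Capital LLC, giving 20% + 32% = 52%.
By parent–child attribution (R2), Farrukh Andersen is treated as also owning Jonas Andersen's interest in Cobalt Media Ltd, giving 50% + 20% = 70%.
Chain via Orion Capital LLC → Crosswind Logistics SA (R1): 52% × 91% × 24% = 11.3568% of Granite Textiles S.p.A.
Chain via Cobalt Media Ltd → Larkspur Trust (R1): 70% × 16% × 27% = 3.024% of Granite Textiles S.p.A.
Chain via Stonebridge Mining NL → Halcyon Holdings Ltd (R1): 14% × 88% × 17% = 2.0944% of Granite Textiles S.p.A.
Aggregating (R3): 11.3568% + 3.024% + 2.0944% = 16.4752%.

16.4752%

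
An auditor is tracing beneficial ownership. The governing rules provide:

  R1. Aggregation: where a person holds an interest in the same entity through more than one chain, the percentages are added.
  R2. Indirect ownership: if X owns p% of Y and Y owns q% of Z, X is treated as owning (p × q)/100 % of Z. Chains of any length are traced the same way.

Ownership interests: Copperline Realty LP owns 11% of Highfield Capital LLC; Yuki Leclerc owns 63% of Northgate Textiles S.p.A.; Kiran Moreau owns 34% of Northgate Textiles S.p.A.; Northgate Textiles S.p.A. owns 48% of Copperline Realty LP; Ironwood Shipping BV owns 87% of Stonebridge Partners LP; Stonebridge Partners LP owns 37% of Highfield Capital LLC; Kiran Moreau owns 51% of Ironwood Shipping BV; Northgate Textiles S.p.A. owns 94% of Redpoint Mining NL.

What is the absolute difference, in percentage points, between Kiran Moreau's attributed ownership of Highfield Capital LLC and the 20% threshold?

Chain via Northgate Textiles S.p.A. → Copperline Realty LP (R2): 34% × 48% × 11% = 1.7952% of Highfield Capital LLC.
Chain via Ironwood Shipping BV → Stonebridge Partners LP (R2): 51% × 87% × 37% = 16.4169% of Highfield Capital LLC.
Aggregating (R1): 1.7952% + 16.4169% = 18.2121%.
18.2121% falls short of the 20% threshold by 1.7879 percentage points.

1.7879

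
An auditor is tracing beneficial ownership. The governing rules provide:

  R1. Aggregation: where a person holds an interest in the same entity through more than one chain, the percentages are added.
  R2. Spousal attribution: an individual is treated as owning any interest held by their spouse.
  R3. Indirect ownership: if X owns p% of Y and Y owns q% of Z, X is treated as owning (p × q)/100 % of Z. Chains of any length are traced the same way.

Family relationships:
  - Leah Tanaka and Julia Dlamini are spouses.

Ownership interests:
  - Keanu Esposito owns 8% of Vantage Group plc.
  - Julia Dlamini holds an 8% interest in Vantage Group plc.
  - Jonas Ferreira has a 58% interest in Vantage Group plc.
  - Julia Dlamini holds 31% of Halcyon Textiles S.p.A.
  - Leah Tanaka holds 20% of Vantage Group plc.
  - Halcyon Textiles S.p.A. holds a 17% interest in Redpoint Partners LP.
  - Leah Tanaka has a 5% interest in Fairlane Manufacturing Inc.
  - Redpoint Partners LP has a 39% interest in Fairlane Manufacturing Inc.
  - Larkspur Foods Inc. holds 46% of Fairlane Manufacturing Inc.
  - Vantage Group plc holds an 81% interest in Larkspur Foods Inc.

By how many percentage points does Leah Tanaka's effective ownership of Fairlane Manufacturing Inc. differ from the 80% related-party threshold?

62.5119

By spousal attribution (R2), Leah Tanaka is treated as also owning Julia Dlamini's interest in Vantage Group plc, giving 20% + 8% = 28%.
By spousal attribution (R2), Leah Tanaka is treated as owning Julia Dlamini's 31% interest in Halcyon Textiles S.p.A.
Chain via Vantage Group plc → Larkspur Foods Inc. (R3): 28% × 81% × 46% = 10.4328% of Fairlane Manufacturing Inc.
Direct interest in Fairlane Manufacturing Inc: 5%.
Chain via Halcyon Textiles S.p.A. → Redpoint Partners LP (R3): 31% × 17% × 39% = 2.0553% of Fairlane Manufacturing Inc.
Aggregating (R1): 10.4328% + 5% + 2.0553% = 17.4881%.
17.4881% falls short of the 80% threshold by 62.5119 percentage points.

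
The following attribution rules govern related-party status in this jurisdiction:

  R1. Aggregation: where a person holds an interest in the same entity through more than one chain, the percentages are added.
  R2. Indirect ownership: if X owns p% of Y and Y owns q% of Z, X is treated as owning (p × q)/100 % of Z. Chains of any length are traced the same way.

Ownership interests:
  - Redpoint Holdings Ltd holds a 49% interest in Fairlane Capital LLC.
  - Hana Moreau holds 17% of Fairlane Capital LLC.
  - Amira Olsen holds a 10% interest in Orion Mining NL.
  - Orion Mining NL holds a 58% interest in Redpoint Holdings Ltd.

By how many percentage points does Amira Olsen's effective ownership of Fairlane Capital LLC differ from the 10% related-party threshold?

7.158

Chain via Orion Mining NL → Redpoint Holdings Ltd (R2): 10% × 58% × 49% = 2.842% of Fairlane Capital LLC.
2.842% falls short of the 10% threshold by 7.158 percentage points.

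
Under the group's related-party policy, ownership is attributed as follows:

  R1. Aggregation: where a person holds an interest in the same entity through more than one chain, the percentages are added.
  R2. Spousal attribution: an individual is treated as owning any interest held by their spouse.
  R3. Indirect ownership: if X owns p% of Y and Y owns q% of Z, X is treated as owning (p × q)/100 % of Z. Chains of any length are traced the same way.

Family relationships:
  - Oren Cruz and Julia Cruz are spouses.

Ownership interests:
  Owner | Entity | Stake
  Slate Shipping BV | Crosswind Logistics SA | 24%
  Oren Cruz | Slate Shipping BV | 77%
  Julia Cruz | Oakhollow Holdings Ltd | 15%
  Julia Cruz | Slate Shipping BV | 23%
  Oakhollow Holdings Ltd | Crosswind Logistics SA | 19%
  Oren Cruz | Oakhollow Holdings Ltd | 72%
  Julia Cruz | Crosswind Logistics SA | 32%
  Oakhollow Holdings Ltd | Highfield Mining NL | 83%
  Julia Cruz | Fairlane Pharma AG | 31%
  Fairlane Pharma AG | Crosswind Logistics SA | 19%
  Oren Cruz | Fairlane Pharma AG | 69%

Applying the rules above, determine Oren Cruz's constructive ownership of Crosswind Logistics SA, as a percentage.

91.53%

By spousal attribution (R2), Oren Cruz is treated as also owning Julia Cruz's interest in Fairlane Pharma AG, giving 69% + 31% = 100%.
By spousal attribution (R2), Oren Cruz is treated as also owning Julia Cruz's interest in Slate Shipping BV, giving 77% + 23% = 100%.
By spousal attribution (R2), Oren Cruz is treated as also owning Julia Cruz's interest in Oakhollow Holdings Ltd, giving 72% + 15% = 87%.
By spousal attribution (R2), Oren Cruz is treated as owning Julia Cruz's 32% interest in Crosswind Logistics SA.
Chain via Fairlane Pharma AG (R3): 100% × 19% = 19% of Crosswind Logistics SA.
Chain via Slate Shipping BV (R3): 100% × 24% = 24% of Crosswind Logistics SA.
Chain via Oakhollow Holdings Ltd (R3): 87% × 19% = 16.53% of Crosswind Logistics SA.
Direct interest in Crosswind Logistics SA: 32%.
Aggregating (R1): 19% + 24% + 16.53% + 32% = 91.53%.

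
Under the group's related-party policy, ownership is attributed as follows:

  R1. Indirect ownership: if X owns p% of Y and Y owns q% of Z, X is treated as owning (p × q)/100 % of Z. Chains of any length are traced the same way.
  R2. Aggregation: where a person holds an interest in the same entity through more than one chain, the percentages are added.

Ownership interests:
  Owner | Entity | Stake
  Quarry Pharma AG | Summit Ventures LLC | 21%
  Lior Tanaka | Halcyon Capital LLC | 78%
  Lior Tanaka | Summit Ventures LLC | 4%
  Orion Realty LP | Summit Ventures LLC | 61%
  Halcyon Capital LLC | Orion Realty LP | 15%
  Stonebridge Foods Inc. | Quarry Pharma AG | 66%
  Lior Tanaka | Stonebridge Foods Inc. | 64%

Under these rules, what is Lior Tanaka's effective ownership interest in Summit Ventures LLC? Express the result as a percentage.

Chain via Halcyon Capital LLC → Orion Realty LP (R1): 78% × 15% × 61% = 7.137% of Summit Ventures LLC.
Chain via Stonebridge Foods Inc. → Quarry Pharma AG (R1): 64% × 66% × 21% = 8.8704% of Summit Ventures LLC.
Direct interest in Summit Ventures LLC: 4%.
Aggregating (R2): 7.137% + 8.8704% + 4% = 20.0074%.

20.0074%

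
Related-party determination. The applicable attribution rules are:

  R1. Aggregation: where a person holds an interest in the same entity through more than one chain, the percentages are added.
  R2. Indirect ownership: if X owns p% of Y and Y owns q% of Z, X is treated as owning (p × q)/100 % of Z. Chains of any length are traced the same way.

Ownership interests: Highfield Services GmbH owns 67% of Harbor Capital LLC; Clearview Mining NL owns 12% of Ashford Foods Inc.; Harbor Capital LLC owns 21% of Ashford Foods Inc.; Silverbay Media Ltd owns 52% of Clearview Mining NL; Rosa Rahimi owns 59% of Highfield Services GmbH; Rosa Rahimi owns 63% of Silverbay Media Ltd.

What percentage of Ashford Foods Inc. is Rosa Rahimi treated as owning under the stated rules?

Chain via Silverbay Media Ltd → Clearview Mining NL (R2): 63% × 52% × 12% = 3.9312% of Ashford Foods Inc.
Chain via Highfield Services GmbH → Harbor Capital LLC (R2): 59% × 67% × 21% = 8.3013% of Ashford Foods Inc.
Aggregating (R1): 3.9312% + 8.3013% = 12.2325%.

12.2325%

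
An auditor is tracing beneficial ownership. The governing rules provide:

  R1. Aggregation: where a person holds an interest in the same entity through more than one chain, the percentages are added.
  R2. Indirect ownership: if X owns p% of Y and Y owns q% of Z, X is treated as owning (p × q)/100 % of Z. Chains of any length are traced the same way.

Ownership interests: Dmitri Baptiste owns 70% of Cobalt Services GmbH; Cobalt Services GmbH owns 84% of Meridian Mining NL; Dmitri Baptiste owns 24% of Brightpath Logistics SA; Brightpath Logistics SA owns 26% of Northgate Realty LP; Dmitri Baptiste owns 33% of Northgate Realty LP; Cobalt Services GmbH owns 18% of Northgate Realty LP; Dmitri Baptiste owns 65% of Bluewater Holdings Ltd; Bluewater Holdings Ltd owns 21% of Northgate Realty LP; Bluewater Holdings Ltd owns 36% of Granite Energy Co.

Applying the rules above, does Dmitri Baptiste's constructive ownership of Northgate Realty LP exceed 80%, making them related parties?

No

Chain via Cobalt Services GmbH (R2): 70% × 18% = 12.6% of Northgate Realty LP.
Chain via Brightpath Logistics SA (R2): 24% × 26% = 6.24% of Northgate Realty LP.
Chain via Bluewater Holdings Ltd (R2): 65% × 21% = 13.65% of Northgate Realty LP.
Direct interest in Northgate Realty LP: 33%.
Aggregating (R1): 12.6% + 6.24% + 13.65% + 33% = 65.49%.
65.49% does not exceed the 80% threshold, so Dmitri is not a related party to Northgate Realty LP.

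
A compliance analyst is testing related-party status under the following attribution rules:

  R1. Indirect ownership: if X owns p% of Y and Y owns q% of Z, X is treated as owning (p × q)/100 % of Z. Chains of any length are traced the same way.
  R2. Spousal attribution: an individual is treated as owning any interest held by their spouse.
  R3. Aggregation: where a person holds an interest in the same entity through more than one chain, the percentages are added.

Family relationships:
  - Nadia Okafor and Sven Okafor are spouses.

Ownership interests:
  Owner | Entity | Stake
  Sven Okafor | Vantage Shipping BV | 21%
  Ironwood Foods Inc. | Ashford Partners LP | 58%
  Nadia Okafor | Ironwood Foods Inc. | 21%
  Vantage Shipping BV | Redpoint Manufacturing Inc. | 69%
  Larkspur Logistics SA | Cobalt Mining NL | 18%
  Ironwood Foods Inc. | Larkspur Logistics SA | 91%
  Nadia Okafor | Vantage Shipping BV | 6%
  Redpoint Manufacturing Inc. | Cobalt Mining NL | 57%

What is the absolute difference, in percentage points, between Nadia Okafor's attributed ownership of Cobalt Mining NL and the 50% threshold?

35.9411

By spousal attribution (R2), Nadia Okafor is treated as also owning Sven Okafor's interest in Vantage Shipping BV, giving 6% + 21% = 27%.
Chain via Vantage Shipping BV → Redpoint Manufacturing Inc. (R1): 27% × 69% × 57% = 10.6191% of Cobalt Mining NL.
Chain via Ironwood Foods Inc. → Larkspur Logistics SA (R1): 21% × 91% × 18% = 3.4398% of Cobalt Mining NL.
Aggregating (R3): 10.6191% + 3.4398% = 14.0589%.
14.0589% falls short of the 50% threshold by 35.9411 percentage points.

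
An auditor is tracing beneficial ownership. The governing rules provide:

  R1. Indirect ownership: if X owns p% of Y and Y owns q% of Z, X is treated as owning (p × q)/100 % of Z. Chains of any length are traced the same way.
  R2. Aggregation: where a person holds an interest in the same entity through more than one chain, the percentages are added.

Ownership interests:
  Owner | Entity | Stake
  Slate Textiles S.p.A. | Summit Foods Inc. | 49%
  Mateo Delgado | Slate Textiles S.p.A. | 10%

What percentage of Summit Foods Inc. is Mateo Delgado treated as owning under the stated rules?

Chain via Slate Textiles S.p.A. (R1): 10% × 49% = 4.9% of Summit Foods Inc.

4.9%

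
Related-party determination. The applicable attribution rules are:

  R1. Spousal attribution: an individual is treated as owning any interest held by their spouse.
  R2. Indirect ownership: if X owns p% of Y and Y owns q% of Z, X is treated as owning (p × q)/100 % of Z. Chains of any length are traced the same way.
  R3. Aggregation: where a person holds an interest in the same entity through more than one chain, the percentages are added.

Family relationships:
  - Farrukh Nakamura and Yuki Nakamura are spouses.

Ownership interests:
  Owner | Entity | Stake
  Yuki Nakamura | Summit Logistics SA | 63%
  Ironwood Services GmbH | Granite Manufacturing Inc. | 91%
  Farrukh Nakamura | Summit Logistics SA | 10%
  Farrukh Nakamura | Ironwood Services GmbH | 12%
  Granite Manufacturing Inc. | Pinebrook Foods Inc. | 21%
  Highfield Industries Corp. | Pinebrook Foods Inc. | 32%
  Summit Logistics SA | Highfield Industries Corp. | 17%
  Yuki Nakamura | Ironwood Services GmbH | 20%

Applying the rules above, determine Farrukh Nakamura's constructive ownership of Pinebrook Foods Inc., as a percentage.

10.0864%

By spousal attribution (R1), Farrukh Nakamura is treated as also owning Yuki Nakamura's interest in Ironwood Services GmbH, giving 12% + 20% = 32%.
By spousal attribution (R1), Farrukh Nakamura is treated as also owning Yuki Nakamura's interest in Summit Logistics SA, giving 10% + 63% = 73%.
Chain via Ironwood Services GmbH → Granite Manufacturing Inc. (R2): 32% × 91% × 21% = 6.1152% of Pinebrook Foods Inc.
Chain via Summit Logistics SA → Highfield Industries Corp. (R2): 73% × 17% × 32% = 3.9712% of Pinebrook Foods Inc.
Aggregating (R3): 6.1152% + 3.9712% = 10.0864%.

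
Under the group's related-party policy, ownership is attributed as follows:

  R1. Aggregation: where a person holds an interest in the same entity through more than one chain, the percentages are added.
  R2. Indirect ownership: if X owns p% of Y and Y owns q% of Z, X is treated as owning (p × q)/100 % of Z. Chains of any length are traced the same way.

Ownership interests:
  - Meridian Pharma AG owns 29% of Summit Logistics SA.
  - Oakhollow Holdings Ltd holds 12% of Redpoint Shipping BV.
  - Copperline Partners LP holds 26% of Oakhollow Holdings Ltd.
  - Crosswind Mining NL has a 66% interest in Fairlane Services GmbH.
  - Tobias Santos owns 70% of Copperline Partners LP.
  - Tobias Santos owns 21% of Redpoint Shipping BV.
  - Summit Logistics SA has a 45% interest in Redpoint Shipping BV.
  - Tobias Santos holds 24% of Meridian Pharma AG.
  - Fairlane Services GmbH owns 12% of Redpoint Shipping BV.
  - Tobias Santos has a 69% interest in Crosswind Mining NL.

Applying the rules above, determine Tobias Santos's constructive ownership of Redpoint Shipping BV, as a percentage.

31.7808%

Chain via Meridian Pharma AG → Summit Logistics SA (R2): 24% × 29% × 45% = 3.132% of Redpoint Shipping BV.
Chain via Crosswind Mining NL → Fairlane Services GmbH (R2): 69% × 66% × 12% = 5.4648% of Redpoint Shipping BV.
Chain via Copperline Partners LP → Oakhollow Holdings Ltd (R2): 70% × 26% × 12% = 2.184% of Redpoint Shipping BV.
Direct interest in Redpoint Shipping BV: 21%.
Aggregating (R1): 3.132% + 5.4648% + 2.184% + 21% = 31.7808%.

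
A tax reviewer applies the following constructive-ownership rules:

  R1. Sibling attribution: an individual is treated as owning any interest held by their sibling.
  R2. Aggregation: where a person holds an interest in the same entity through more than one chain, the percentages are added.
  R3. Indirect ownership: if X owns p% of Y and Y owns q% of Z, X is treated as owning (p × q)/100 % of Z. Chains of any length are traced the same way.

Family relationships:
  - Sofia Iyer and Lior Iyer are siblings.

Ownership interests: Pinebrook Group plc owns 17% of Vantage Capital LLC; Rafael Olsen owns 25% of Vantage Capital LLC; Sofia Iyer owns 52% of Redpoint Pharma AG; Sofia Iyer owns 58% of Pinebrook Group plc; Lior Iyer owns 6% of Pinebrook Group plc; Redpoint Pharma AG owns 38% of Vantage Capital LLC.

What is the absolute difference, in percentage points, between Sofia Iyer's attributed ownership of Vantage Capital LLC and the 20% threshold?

By sibling attribution (R1), Sofia Iyer is treated as also owning Lior Iyer's interest in Pinebrook Group plc, giving 58% + 6% = 64%.
Chain via Pinebrook Group plc (R3): 64% × 17% = 10.88% of Vantage Capital LLC.
Chain via Redpoint Pharma AG (R3): 52% × 38% = 19.76% of Vantage Capital LLC.
Aggregating (R2): 10.88% + 19.76% = 30.64%.
30.64% exceeds the 20% threshold by 10.64 percentage points.

10.64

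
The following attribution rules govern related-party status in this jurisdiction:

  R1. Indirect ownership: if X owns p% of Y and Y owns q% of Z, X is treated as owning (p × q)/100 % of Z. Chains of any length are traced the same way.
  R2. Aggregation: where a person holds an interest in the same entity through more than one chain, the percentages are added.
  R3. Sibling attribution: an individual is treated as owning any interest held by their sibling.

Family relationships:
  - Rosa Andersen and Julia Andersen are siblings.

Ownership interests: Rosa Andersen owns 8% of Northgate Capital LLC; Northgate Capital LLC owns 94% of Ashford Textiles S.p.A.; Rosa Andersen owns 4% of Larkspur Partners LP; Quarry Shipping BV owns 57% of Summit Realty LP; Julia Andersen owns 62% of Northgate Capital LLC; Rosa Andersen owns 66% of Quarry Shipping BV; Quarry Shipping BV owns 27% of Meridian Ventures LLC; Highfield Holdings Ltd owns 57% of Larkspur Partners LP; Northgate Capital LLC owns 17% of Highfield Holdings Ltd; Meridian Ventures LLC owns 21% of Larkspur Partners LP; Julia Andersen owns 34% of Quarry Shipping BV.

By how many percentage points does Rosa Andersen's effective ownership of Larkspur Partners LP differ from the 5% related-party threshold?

11.453

By sibling attribution (R3), Rosa Andersen is treated as also owning Julia Andersen's interest in Quarry Shipping BV, giving 66% + 34% = 100%.
By sibling attribution (R3), Rosa Andersen is treated as also owning Julia Andersen's interest in Northgate Capital LLC, giving 8% + 62% = 70%.
Chain via Quarry Shipping BV → Meridian Ventures LLC (R1): 100% × 27% × 21% = 5.67% of Larkspur Partners LP.
Chain via Northgate Capital LLC → Highfield Holdings Ltd (R1): 70% × 17% × 57% = 6.783% of Larkspur Partners LP.
Direct interest in Larkspur Partners LP: 4%.
Aggregating (R2): 5.67% + 6.783% + 4% = 16.453%.
16.453% exceeds the 5% threshold by 11.453 percentage points.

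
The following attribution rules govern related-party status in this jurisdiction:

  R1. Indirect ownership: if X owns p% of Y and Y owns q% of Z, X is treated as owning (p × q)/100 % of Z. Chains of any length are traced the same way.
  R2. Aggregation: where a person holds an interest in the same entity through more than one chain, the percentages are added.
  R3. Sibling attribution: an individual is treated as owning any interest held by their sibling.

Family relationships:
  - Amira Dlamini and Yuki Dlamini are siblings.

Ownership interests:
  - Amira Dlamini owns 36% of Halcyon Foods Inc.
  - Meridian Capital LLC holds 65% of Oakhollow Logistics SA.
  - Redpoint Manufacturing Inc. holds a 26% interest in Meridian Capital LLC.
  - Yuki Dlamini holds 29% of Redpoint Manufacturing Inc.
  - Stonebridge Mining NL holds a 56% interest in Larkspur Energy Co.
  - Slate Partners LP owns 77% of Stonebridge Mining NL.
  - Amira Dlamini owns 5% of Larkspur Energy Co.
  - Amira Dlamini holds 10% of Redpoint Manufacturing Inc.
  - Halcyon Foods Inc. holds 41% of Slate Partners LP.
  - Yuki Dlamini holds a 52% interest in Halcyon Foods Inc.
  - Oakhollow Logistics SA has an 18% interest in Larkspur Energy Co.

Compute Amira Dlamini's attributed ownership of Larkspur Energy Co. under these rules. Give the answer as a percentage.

21.744076%

By sibling attribution (R3), Amira Dlamini is treated as also owning Yuki Dlamini's interest in Halcyon Foods Inc, giving 36% + 52% = 88%.
By sibling attribution (R3), Amira Dlamini is treated as also owning Yuki Dlamini's interest in Redpoint Manufacturing Inc, giving 10% + 29% = 39%.
Chain via Halcyon Foods Inc. → Slate Partners LP → Stonebridge Mining NL (R1): 88% × 41% × 77% × 56% = 15.557696% of Larkspur Energy Co.
Chain via Redpoint Manufacturing Inc. → Meridian Capital LLC → Oakhollow Logistics SA (R1): 39% × 26% × 65% × 18% = 1.18638% of Larkspur Energy Co.
Direct interest in Larkspur Energy Co: 5%.
Aggregating (R2): 15.557696% + 1.18638% + 5% = 21.744076%.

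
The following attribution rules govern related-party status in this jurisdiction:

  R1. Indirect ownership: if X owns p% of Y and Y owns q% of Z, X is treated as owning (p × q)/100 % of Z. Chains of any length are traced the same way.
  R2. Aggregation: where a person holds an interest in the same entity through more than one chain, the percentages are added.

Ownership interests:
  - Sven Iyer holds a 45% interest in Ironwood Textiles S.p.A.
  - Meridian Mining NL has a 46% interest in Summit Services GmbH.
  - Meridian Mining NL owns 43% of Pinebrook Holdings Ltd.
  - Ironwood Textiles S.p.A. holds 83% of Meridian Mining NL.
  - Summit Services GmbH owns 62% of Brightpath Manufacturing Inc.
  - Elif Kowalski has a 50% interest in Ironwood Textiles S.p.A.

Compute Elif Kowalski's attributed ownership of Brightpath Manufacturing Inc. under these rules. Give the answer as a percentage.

Chain via Ironwood Textiles S.p.A. → Meridian Mining NL → Summit Services GmbH (R1): 50% × 83% × 46% × 62% = 11.8358% of Brightpath Manufacturing Inc.

11.8358%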